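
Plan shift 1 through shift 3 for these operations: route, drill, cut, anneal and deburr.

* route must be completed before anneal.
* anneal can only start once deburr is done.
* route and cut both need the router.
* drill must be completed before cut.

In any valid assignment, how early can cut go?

shift 2

Precedence pushes cut to at least shift 2.
cut at shift 2 is achievable: drill=shift 1, cut=shift 2, anneal=shift 2, route=shift 1, deburr=shift 1.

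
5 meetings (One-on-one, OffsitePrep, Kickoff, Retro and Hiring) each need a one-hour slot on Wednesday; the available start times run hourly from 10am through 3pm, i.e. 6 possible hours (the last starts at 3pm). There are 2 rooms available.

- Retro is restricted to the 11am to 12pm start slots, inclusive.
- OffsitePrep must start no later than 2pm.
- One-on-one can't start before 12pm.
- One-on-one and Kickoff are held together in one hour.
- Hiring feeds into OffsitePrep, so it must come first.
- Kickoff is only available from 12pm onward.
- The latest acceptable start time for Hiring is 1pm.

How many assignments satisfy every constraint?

Splitting on One-on-one: it can be 12pm (6), 1pm (12), 2pm (12), 3pm (20). Listing each branch's schedules as (OffsitePrep, Kickoff, Retro, Hiring):
One-on-one=12pm: (11am,12pm,11am,10am) (1pm,12pm,11am,10am) (1pm,12pm,11am,11am) (2pm,12pm,11am,10am) (2pm,12pm,11am,11am) (2pm,12pm,11am,1pm) — 6.
One-on-one=1pm: (11am,1pm,11am,10am) (11am,1pm,12pm,10am) (12pm,1pm,11am,10am) (12pm,1pm,11am,11am) (12pm,1pm,12pm,10am) (12pm,1pm,12pm,11am) (2pm,1pm,11am,10am) (2pm,1pm,11am,11am) (2pm,1pm,11am,12pm) (2pm,1pm,12pm,10am) (2pm,1pm,12pm,11am) (2pm,1pm,12pm,12pm) — 12.
One-on-one=2pm: (11am,2pm,11am,10am) (11am,2pm,12pm,10am) (12pm,2pm,11am,10am) (12pm,2pm,11am,11am) (12pm,2pm,12pm,10am) (12pm,2pm,12pm,11am) (1pm,2pm,11am,10am) (1pm,2pm,11am,11am) (1pm,2pm,11am,12pm) (1pm,2pm,12pm,10am) (1pm,2pm,12pm,11am) (1pm,2pm,12pm,12pm) — 12.
One-on-one=3pm: (11am,3pm,11am,10am) (11am,3pm,12pm,10am) (12pm,3pm,11am,10am) (12pm,3pm,11am,11am) (12pm,3pm,12pm,10am) (12pm,3pm,12pm,11am) (1pm,3pm,11am,10am) (1pm,3pm,11am,11am) (1pm,3pm,11am,12pm) (1pm,3pm,12pm,10am) (1pm,3pm,12pm,11am) (1pm,3pm,12pm,12pm) (2pm,3pm,11am,10am) (2pm,3pm,11am,11am) (2pm,3pm,11am,12pm) (2pm,3pm,11am,1pm) (2pm,3pm,12pm,10am) (2pm,3pm,12pm,11am) (2pm,3pm,12pm,12pm) (2pm,3pm,12pm,1pm) — 20.
Summing: 6 + 12 + 12 + 20 = 50.

50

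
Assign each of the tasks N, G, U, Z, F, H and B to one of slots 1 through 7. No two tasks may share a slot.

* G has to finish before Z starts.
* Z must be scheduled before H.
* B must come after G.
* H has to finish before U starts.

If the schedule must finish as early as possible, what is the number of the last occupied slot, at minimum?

The precedence chain requires at least 4 distinct slots.
With at most 1 per slot and 7 tasks, at least 7 slots are needed.
7 works (last occupied slot: 7): for example Z=2; N=6; B=5; F=7; G=1; U=4; H=3.

7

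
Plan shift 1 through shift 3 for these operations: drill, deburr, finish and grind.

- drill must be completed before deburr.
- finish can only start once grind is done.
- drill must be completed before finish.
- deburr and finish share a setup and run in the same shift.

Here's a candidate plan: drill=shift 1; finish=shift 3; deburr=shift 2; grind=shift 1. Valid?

deburr and finish share a setup and run in the same shift — violated.
finish can only start once grind is done — holds.
drill must be completed before deburr — holds.
drill must be completed before finish — holds.

Invalid. deburr and finish share a setup and run in the same shift.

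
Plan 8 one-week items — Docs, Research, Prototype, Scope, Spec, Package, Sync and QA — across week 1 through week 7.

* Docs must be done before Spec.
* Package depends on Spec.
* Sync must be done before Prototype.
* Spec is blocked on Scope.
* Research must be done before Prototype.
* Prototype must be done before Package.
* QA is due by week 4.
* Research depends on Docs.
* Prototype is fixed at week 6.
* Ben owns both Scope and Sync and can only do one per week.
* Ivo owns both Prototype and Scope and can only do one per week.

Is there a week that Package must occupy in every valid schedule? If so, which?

week 7

Precedence pushes Package to at least week 7.
So Package is pinned to week 7.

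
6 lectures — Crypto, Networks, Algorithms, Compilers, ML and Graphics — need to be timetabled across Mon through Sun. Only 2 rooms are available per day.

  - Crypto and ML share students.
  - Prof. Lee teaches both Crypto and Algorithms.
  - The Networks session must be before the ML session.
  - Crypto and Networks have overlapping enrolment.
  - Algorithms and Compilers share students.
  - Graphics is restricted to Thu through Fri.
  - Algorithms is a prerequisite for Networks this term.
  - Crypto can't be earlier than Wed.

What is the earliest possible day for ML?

Precedence pushes ML to at least Wed.
ML at Wed is achievable: Compilers -> Tue; ML -> Wed; Crypto -> Thu; Networks -> Tue; Algorithms -> Mon; Graphics -> Thu.

Wed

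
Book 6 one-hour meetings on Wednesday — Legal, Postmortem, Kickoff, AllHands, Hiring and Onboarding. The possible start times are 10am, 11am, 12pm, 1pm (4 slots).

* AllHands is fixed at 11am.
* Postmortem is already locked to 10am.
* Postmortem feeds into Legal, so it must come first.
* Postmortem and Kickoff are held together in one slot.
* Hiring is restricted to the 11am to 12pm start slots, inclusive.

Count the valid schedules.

24

Splitting on Legal: it can be 11am (8), 12pm (8), 1pm (8). Listing each branch's schedules as (Postmortem, Kickoff, AllHands, Hiring, Onboarding):
Legal=11am: (10am,10am,11am,11am,10am) (10am,10am,11am,11am,11am) (10am,10am,11am,11am,12pm) (10am,10am,11am,11am,1pm) (10am,10am,11am,12pm,10am) (10am,10am,11am,12pm,11am) (10am,10am,11am,12pm,12pm) (10am,10am,11am,12pm,1pm) — 8.
Legal=12pm: (10am,10am,11am,11am,10am) (10am,10am,11am,11am,11am) (10am,10am,11am,11am,12pm) (10am,10am,11am,11am,1pm) (10am,10am,11am,12pm,10am) (10am,10am,11am,12pm,11am) (10am,10am,11am,12pm,12pm) (10am,10am,11am,12pm,1pm) — 8.
Legal=1pm: (10am,10am,11am,11am,10am) (10am,10am,11am,11am,11am) (10am,10am,11am,11am,12pm) (10am,10am,11am,11am,1pm) (10am,10am,11am,12pm,10am) (10am,10am,11am,12pm,11am) (10am,10am,11am,12pm,12pm) (10am,10am,11am,12pm,1pm) — 8.
Summing: 8 + 8 + 8 = 24.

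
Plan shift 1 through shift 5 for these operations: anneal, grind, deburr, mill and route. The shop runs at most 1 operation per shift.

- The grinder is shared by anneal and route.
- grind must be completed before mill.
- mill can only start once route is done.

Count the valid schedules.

40

Splitting on anneal: it can be shift 1 (8), shift 2 (8), shift 3 (8), shift 4 (8), shift 5 (8). Listing each branch's schedules as (grind, deburr, mill, route) by shift number:
anneal=shift 1: (2,3,5,4) (2,4,5,3) (2,5,4,3) (3,2,5,4) (3,4,5,2) (3,5,4,2) (4,2,5,3) (4,3,5,2) — 8.
anneal=shift 2: (1,3,5,4) (1,4,5,3) (1,5,4,3) (3,1,5,4) (3,4,5,1) (3,5,4,1) (4,1,5,3) (4,3,5,1) — 8.
anneal=shift 3: (1,2,5,4) (1,4,5,2) (1,5,4,2) (2,1,5,4) (2,4,5,1) (2,5,4,1) (4,1,5,2) (4,2,5,1) — 8.
anneal=shift 4: (1,2,5,3) (1,3,5,2) (1,5,3,2) (2,1,5,3) (2,3,5,1) (2,5,3,1) (3,1,5,2) (3,2,5,1) — 8.
anneal=shift 5: (1,2,4,3) (1,3,4,2) (1,4,3,2) (2,1,4,3) (2,3,4,1) (2,4,3,1) (3,1,4,2) (3,2,4,1) — 8.
Summing: 8 + 8 + 8 + 8 + 8 = 40.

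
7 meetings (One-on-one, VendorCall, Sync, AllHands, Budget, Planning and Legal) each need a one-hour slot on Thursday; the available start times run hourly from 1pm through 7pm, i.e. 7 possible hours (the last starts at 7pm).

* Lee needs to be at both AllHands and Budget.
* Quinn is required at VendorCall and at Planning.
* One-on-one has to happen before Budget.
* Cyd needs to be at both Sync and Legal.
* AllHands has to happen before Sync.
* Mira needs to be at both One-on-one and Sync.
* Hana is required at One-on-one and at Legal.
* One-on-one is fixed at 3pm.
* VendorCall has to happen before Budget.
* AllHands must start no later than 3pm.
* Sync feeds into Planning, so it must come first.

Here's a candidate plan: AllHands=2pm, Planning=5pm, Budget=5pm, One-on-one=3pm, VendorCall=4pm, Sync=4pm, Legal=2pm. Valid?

Yes, all constraints hold

Lee needs to be at both AllHands and Budget — holds.
Cyd needs to be at both Sync and Legal — holds.
VendorCall has to happen before Budget — holds.
Sync feeds into Planning, so it must come first — holds.
Mira needs to be at both One-on-one and Sync — holds.
Hana is required at One-on-one and at Legal — holds.
One-on-one is fixed at 3pm — holds.
Quinn is required at VendorCall and at Planning — holds.
One-on-one has to happen before Budget — holds.
AllHands must start no later than 3pm — holds.
AllHands has to happen before Sync — holds.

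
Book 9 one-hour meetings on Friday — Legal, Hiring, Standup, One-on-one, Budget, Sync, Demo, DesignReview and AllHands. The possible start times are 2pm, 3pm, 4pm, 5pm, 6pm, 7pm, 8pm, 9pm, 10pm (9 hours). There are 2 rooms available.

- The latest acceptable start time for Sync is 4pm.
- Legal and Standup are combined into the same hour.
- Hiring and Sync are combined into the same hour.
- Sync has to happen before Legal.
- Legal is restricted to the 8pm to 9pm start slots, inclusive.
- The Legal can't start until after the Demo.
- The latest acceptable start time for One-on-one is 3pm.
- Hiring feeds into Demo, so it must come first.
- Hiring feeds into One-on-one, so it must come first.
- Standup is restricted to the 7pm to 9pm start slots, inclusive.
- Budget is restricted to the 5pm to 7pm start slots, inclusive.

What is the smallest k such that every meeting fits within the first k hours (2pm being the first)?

The precedence chain requires at least 3 distinct hours.
With at most 2 per hour and 9 meetings, at least 5 hours are needed.
Legal can't be placed before 8pm — that is hour 7 counting from 2pm — so the schedule must run through at least 7 hours.
7 works (last occupied hour: 8pm): for example Sync=2pm, Budget=5pm, Hiring=2pm, AllHands=4pm, One-on-one=3pm, Demo=3pm, DesignReview=4pm, Standup=8pm, Legal=8pm.

7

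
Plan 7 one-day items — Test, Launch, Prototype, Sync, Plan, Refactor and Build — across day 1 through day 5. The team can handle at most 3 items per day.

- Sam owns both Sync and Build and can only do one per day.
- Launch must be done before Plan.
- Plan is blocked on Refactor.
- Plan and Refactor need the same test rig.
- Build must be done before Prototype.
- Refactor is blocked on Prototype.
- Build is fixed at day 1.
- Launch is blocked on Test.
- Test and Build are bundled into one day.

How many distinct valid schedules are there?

44

Splitting on Launch: it can be day 2 (16), day 3 (16), day 4 (12). Listing each branch's schedules as (Test, Prototype, Sync, Plan, Refactor, Build) by day number:
Launch=day 2: (1,2,2,4,3,1) (1,2,2,5,3,1) (1,2,2,5,4,1) (1,2,3,4,3,1) (1,2,3,5,3,1) (1,2,3,5,4,1) (1,2,4,4,3,1) (1,2,4,5,3,1) (1,2,4,5,4,1) (1,2,5,4,3,1) (1,2,5,5,3,1) (1,2,5,5,4,1) (1,3,2,5,4,1) (1,3,3,5,4,1) (1,3,4,5,4,1) (1,3,5,5,4,1) — 16.
Launch=day 3: (1,2,2,4,3,1) (1,2,2,5,3,1) (1,2,2,5,4,1) (1,2,3,4,3,1) (1,2,3,5,3,1) (1,2,3,5,4,1) (1,2,4,4,3,1) (1,2,4,5,3,1) (1,2,4,5,4,1) (1,2,5,4,3,1) (1,2,5,5,3,1) (1,2,5,5,4,1) (1,3,2,5,4,1) (1,3,3,5,4,1) (1,3,4,5,4,1) (1,3,5,5,4,1) — 16.
Launch=day 4: (1,2,2,5,3,1) (1,2,2,5,4,1) (1,2,3,5,3,1) (1,2,3,5,4,1) (1,2,4,5,3,1) (1,2,4,5,4,1) (1,2,5,5,3,1) (1,2,5,5,4,1) (1,3,2,5,4,1) (1,3,3,5,4,1) (1,3,4,5,4,1) (1,3,5,5,4,1) — 12.
Summing: 16 + 16 + 12 = 44.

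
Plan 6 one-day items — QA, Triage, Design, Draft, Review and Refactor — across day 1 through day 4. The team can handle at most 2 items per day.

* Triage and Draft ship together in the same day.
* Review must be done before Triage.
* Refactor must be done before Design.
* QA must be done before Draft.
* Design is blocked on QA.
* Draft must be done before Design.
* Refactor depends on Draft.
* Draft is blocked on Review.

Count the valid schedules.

1

Enumerating: Triage in day 2; Design in day 4; Draft in day 2; QA in day 1; Review in day 1; Refactor in day 3.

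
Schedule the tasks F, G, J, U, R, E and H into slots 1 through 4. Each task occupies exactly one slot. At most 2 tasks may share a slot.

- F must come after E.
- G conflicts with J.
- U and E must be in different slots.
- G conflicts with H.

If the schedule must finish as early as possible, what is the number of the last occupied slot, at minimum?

slot 4

The precedence chain requires at least 2 distinct slots.
With at most 2 per slot and 7 tasks, at least 4 slots are needed.
4 works (last occupied slot: 4): for example G -> 1; U -> 3; J -> 2; H -> 4; E -> 1; F -> 2; R -> 3.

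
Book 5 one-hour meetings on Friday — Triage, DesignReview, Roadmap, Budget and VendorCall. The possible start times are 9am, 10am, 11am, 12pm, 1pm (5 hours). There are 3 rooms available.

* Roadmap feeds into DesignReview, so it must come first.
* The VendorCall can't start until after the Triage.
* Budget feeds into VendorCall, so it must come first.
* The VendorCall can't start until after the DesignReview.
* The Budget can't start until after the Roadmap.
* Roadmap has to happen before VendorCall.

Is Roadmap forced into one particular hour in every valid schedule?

No

Roadmap can be 9am (e.g. VendorCall in 11am; DesignReview in 10am; Budget in 10am; Roadmap in 9am; Triage in 9am) or 10am (e.g. Budget in 11am, Triage in 9am, Roadmap in 10am, DesignReview in 11am, VendorCall in 12pm).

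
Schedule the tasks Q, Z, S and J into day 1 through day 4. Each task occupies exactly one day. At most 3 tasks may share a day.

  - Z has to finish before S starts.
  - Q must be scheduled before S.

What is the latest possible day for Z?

Downstream work caps Z at day 3.
Z at day 3 is achievable: Q=day 1; J=day 1; Z=day 3; S=day 4.

day 3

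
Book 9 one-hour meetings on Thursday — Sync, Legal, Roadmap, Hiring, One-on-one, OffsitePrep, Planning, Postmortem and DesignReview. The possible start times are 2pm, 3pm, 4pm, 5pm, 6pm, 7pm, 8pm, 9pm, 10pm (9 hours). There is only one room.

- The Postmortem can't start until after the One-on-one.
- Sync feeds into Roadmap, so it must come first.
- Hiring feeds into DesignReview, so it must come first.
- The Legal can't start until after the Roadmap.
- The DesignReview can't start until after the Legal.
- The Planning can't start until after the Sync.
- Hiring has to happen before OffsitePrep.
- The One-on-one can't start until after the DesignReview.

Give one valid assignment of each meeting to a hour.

OffsitePrep in 8pm; Roadmap in 3pm; Sync in 2pm; DesignReview in 6pm; Hiring in 5pm; Planning in 9pm; Postmortem in 10pm; One-on-one in 7pm; Legal in 4pm

Checking: Legal(4pm) before DesignReview(6pm); Roadmap(3pm) before Legal(4pm); Hiring(5pm) before OffsitePrep(8pm); Sync(2pm) before Roadmap(3pm); Sync(2pm) before Planning(9pm); DesignReview(6pm) before One-on-one(7pm); Hiring(5pm) before DesignReview(6pm); One-on-one(7pm) before Postmortem(10pm); max 1 per hour (cap 1).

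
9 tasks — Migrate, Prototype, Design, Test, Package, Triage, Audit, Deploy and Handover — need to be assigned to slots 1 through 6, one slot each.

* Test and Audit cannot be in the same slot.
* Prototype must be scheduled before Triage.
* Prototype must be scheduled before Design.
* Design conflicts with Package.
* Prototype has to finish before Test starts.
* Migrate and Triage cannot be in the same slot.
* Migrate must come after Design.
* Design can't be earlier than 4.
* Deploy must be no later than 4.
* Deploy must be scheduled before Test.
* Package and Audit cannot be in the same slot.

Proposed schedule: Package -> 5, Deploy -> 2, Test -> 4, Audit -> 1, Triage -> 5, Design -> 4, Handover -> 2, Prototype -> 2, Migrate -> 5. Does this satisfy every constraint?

No. Migrate and Triage cannot be in the same slot is not satisfied.

Design can't be earlier than 4 — holds.
Migrate and Triage cannot be in the same slot — violated.
Deploy must be no later than 4 — holds.
Test and Audit cannot be in the same slot — holds.
Prototype has to finish before Test starts — holds.
Prototype must be scheduled before Design — holds.
Package and Audit cannot be in the same slot — holds.
Deploy must be scheduled before Test — holds.
Design conflicts with Package — holds.
Prototype must be scheduled before Triage — holds.
Migrate must come after Design — holds.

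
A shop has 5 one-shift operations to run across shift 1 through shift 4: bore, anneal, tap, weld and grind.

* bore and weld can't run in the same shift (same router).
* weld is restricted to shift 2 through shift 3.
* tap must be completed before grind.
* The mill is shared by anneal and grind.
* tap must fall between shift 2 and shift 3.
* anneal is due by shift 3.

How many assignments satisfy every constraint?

Splitting on bore: it can be shift 1 (16), shift 2 (8), shift 3 (8), shift 4 (16). Listing each branch's schedules as (anneal, tap, weld, grind) by shift number:
bore=shift 1: (1,2,2,3) (1,2,2,4) (1,2,3,3) (1,2,3,4) (1,3,2,4) (1,3,3,4) (2,2,2,3) (2,2,2,4) (2,2,3,3) (2,2,3,4) (2,3,2,4) (2,3,3,4) (3,2,2,4) (3,2,3,4) (3,3,2,4) (3,3,3,4) — 16.
bore=shift 2: (1,2,3,3) (1,2,3,4) (1,3,3,4) (2,2,3,3) (2,2,3,4) (2,3,3,4) (3,2,3,4) (3,3,3,4) — 8.
bore=shift 3: (1,2,2,3) (1,2,2,4) (1,3,2,4) (2,2,2,3) (2,2,2,4) (2,3,2,4) (3,2,2,4) (3,3,2,4) — 8.
bore=shift 4: (1,2,2,3) (1,2,2,4) (1,2,3,3) (1,2,3,4) (1,3,2,4) (1,3,3,4) (2,2,2,3) (2,2,2,4) (2,2,3,3) (2,2,3,4) (2,3,2,4) (2,3,3,4) (3,2,2,4) (3,2,3,4) (3,3,2,4) (3,3,3,4) — 16.
Summing: 16 + 8 + 8 + 16 = 48.

48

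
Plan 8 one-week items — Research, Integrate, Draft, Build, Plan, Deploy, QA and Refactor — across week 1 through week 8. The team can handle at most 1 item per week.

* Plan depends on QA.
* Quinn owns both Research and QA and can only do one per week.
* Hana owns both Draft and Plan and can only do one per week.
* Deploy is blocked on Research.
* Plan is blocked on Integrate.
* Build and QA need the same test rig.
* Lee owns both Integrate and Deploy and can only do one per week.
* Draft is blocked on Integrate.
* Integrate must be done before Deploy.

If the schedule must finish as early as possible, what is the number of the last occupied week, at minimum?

The precedence chain requires at least 2 distinct weeks.
With at most 1 per week and 8 tasks, at least 8 weeks are needed.
8 works (last occupied week: week 8): for example Integrate -> week 1, Deploy -> week 5, Build -> week 7, Draft -> week 6, QA -> week 2, Plan -> week 3, Research -> week 4, Refactor -> week 8.

week 8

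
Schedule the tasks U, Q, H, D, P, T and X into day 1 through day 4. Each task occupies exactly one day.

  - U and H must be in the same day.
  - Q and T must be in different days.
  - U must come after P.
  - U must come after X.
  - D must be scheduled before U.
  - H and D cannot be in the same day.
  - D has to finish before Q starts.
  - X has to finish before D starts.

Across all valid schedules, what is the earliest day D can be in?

day 2

Precedence pushes D to at least day 2; downstream work caps D at day 3.
D at day 2 is achievable: H in day 3; P in day 1; D in day 2; Q in day 3; U in day 3; T in day 1; X in day 1.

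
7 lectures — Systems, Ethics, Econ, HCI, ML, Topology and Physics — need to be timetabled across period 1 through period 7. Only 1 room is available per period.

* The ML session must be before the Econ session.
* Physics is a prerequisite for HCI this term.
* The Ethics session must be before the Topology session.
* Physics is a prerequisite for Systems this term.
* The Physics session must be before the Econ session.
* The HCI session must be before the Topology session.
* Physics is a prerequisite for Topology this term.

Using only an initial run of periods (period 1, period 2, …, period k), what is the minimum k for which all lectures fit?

The precedence chain requires at least 3 distinct periods.
With at most 1 per period and 7 lectures, at least 7 periods are needed.
7 works (last occupied period: period 7): for example Ethics in period 3, ML in period 5, Topology in period 4, Physics in period 1, Systems in period 7, HCI in period 2, Econ in period 6.

7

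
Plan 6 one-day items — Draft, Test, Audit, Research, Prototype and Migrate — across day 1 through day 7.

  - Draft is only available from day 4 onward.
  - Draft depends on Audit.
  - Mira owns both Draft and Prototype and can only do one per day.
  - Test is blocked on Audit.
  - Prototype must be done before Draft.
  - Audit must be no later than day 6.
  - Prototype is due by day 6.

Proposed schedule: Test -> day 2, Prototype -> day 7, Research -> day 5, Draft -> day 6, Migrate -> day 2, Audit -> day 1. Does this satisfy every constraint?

No. Prototype must be done before Draft is not satisfied.

Audit must be no later than day 6 — holds.
Draft is only available from day 4 onward — holds.
Draft depends on Audit — holds.
Test is blocked on Audit — holds.
Mira owns both Draft and Prototype and can only do one per day — holds.
Prototype is due by day 6 — violated.
Prototype must be done before Draft — violated.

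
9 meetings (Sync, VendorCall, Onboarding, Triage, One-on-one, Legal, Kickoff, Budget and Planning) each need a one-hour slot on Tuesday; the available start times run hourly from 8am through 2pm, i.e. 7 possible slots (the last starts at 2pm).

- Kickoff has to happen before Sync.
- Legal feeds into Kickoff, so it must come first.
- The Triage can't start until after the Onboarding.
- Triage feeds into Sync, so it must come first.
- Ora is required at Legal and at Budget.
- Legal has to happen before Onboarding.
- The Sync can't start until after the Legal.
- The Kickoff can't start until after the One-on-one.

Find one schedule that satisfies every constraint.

Planning -> 8am; Sync -> 11am; VendorCall -> 8am; One-on-one -> 8am; Legal -> 8am; Kickoff -> 9am; Budget -> 9am; Triage -> 10am; Onboarding -> 9am

Checking: Kickoff(9am) before Sync(11am); Legal(8am) before Kickoff(9am); Legal(8am) before Onboarding(9am); One-on-one(8am) before Kickoff(9am); Onboarding(9am) before Triage(10am); Legal(8am) before Sync(11am); Triage(10am) before Sync(11am); Legal(8am) != Budget(9am).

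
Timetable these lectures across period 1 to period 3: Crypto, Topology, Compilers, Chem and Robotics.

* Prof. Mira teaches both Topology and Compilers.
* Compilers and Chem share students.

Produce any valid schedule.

Topology -> period 1, Chem -> period 1, Crypto -> period 1, Robotics -> period 1, Compilers -> period 2

Checking: Topology(period 1) != Compilers(period 2); Compilers(period 2) != Chem(period 1).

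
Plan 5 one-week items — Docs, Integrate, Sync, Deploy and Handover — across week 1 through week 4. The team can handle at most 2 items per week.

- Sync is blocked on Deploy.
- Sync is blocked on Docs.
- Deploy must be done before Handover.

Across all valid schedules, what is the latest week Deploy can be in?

week 3

Downstream work caps Deploy at week 3.
Deploy at week 3 is achievable: Handover in week 4; Deploy in week 3; Sync in week 4; Docs in week 1; Integrate in week 1.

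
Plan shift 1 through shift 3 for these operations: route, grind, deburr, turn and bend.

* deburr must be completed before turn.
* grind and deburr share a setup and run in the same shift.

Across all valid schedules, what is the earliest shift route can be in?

shift 1

route at shift 1 is achievable: deburr=shift 1; grind=shift 1; route=shift 1; turn=shift 2; bend=shift 1.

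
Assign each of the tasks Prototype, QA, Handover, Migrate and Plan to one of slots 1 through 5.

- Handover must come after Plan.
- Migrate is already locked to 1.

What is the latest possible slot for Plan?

4

Downstream work caps Plan at 4.
Plan at 4 is achievable: Prototype in 1; Handover in 5; Plan in 4; Migrate in 1; QA in 1.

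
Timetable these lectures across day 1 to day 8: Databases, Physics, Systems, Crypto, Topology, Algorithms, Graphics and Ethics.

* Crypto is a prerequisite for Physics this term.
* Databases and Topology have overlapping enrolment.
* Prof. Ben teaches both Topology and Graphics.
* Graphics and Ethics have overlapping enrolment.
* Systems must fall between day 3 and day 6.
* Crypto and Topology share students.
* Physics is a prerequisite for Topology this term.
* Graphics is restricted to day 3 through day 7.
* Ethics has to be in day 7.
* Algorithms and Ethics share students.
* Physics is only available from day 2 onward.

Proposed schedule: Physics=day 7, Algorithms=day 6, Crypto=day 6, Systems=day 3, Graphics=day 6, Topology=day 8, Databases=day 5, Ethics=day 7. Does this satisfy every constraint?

Yes

Crypto and Topology share students — holds.
Databases and Topology have overlapping enrolment — holds.
Graphics and Ethics have overlapping enrolment — holds.
Ethics has to be in day 7 — holds.
Physics is a prerequisite for Topology this term — holds.
Crypto is a prerequisite for Physics this term — holds.
Prof. Ben teaches both Topology and Graphics — holds.
Physics is only available from day 2 onward — holds.
Algorithms and Ethics share students — holds.
Graphics is restricted to day 3 through day 7 — holds.
Systems must fall between day 3 and day 6 — holds.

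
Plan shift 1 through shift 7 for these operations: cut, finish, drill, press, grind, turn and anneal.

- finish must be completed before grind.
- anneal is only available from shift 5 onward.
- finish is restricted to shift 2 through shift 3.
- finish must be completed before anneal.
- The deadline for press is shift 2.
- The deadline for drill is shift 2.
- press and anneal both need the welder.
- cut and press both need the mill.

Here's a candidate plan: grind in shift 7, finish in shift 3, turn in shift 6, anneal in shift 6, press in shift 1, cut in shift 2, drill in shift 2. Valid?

Yes

press and anneal both need the welder — holds.
cut and press both need the mill — holds.
The deadline for press is shift 2 — holds.
finish is restricted to shift 2 through shift 3 — holds.
The deadline for drill is shift 2 — holds.
finish must be completed before grind — holds.
anneal is only available from shift 5 onward — holds.
finish must be completed before anneal — holds.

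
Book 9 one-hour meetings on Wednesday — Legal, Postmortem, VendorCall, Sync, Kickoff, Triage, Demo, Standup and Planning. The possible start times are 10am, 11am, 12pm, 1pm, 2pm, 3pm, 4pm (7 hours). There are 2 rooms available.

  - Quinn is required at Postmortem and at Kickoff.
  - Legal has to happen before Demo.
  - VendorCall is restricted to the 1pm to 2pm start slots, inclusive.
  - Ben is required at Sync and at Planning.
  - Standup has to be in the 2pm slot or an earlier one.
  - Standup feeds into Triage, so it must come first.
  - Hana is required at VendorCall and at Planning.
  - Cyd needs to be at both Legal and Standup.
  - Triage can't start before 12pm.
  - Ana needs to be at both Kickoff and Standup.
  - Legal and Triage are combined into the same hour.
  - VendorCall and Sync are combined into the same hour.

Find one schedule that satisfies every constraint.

Demo in 2pm, Sync in 1pm, Postmortem in 10am, Triage in 12pm, Planning in 11am, VendorCall in 1pm, Legal in 12pm, Standup in 10am, Kickoff in 11am

Checking: Standup(10am) before Triage(12pm); Legal(12pm) before Demo(2pm); VendorCall(1pm) != Planning(11am); Kickoff(11am) != Standup(10am); Postmortem(10am) != Kickoff(11am); Legal(12pm) != Standup(10am); Sync(1pm) != Planning(11am); VendorCall = Sync = 1pm; Legal = Triage = 12pm; VendorCall=1pm in [1pm,2pm]; Triage=12pm in [12pm,4pm]; Standup=10am in [10am,2pm]; max 2 per hour (cap 2).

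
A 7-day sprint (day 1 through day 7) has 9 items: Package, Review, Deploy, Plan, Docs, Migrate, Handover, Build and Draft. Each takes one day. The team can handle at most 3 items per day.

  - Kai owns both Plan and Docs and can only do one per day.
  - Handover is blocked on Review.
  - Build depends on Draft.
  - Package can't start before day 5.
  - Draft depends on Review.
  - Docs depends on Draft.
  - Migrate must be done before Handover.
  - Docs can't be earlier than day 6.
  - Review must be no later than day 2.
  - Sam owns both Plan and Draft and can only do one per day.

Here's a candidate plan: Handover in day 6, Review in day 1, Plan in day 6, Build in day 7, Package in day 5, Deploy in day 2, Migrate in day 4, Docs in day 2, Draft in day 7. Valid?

Handover is blocked on Review — holds.
Draft depends on Review — holds.
Package can't start before day 5 — holds.
Docs can't be earlier than day 6 — violated.
Docs depends on Draft — violated.
Review must be no later than day 2 — holds.
Kai owns both Plan and Docs and can only do one per day — holds.
The team can handle at most 3 items per day — holds.
Sam owns both Plan and Draft and can only do one per day — holds.
Build depends on Draft — violated.
Migrate must be done before Handover — holds.

No. Docs depends on Draft is not satisfied.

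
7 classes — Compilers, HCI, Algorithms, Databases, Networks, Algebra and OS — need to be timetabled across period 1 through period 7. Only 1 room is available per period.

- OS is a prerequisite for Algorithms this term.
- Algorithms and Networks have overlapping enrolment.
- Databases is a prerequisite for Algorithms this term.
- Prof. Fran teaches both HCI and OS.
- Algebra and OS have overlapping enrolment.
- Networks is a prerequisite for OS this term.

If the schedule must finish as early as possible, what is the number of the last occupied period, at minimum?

7

The precedence chain requires at least 3 distinct periods.
With at most 1 per period and 7 classes, at least 7 periods are needed.
7 works (last occupied period: period 7): for example Compilers in period 5; Networks in period 1; Databases in period 3; Algorithms in period 4; OS in period 2; Algebra in period 7; HCI in period 6.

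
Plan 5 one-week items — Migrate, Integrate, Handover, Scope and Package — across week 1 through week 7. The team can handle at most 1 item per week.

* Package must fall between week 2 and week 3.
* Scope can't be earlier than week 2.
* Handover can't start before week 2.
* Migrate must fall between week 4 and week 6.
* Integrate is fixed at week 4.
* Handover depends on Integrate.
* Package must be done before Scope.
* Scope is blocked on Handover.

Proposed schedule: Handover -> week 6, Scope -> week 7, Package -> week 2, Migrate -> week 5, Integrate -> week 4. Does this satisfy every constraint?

Integrate is fixed at week 4 — holds.
Package must be done before Scope — holds.
Scope is blocked on Handover — holds.
Migrate must fall between week 4 and week 6 — holds.
The team can handle at most 1 item per week — holds.
Package must fall between week 2 and week 3 — holds.
Handover can't start before week 2 — holds.
Scope can't be earlier than week 2 — holds.
Handover depends on Integrate — holds.

Valid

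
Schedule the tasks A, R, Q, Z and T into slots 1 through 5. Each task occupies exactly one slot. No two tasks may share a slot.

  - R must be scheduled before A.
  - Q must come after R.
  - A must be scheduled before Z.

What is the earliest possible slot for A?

2

Precedence pushes A to at least 2; downstream work caps A at 4.
A at 2 is achievable: R in 1, A in 2, Z in 4, Q in 3, T in 5.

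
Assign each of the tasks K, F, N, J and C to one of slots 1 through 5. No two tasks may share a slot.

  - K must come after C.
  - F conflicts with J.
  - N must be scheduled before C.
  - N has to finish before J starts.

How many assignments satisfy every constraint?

Splitting on K: it can be 3 (2), 4 (5), 5 (8). Listing each branch's schedules as (F, N, J, C):
K=3: (4,1,5,2) (5,1,4,2) — 2.
K=4: (1,2,5,3) (2,1,5,3) (3,1,5,2) (5,1,2,3) (5,1,3,2) — 5.
K=5: (1,2,3,4) (1,2,4,3) (2,1,3,4) (2,1,4,3) (3,1,2,4) (3,1,4,2) (4,1,2,3) (4,1,3,2) — 8.
Summing: 2 + 5 + 8 = 15.

15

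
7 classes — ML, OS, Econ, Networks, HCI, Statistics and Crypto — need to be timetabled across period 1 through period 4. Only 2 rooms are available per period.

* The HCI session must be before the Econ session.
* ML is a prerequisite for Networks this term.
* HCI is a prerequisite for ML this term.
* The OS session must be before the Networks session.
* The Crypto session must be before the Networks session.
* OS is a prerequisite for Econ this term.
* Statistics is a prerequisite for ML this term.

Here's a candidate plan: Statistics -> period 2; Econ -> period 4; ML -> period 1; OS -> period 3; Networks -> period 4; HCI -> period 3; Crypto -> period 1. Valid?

Invalid. HCI is a prerequisite for ML this term.

The HCI session must be before the Econ session — holds.
Statistics is a prerequisite for ML this term — violated.
The OS session must be before the Networks session — holds.
OS is a prerequisite for Econ this term — holds.
ML is a prerequisite for Networks this term — holds.
The Crypto session must be before the Networks session — holds.
HCI is a prerequisite for ML this term — violated.
Only 2 rooms are available per period — holds.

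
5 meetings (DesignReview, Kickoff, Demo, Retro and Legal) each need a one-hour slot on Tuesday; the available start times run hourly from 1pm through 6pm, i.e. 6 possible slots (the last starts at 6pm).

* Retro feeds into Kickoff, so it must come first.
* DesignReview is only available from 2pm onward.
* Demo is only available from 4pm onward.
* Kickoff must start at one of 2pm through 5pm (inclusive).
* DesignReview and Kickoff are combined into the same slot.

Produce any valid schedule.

Legal=1pm, Retro=1pm, Kickoff=2pm, Demo=4pm, DesignReview=2pm

Checking: Retro(1pm) before Kickoff(2pm); DesignReview = Kickoff = 2pm; Kickoff=2pm in [2pm,5pm]; Demo=4pm in [4pm,6pm]; DesignReview=2pm in [2pm,6pm].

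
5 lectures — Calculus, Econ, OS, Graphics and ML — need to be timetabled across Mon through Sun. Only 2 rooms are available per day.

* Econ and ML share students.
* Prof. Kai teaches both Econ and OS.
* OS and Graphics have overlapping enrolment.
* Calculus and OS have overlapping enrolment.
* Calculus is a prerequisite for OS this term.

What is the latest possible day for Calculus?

Downstream work caps Calculus at Sat.
Calculus at Sat is achievable: Graphics in Mon, ML in Tue, OS in Sun, Calculus in Sat, Econ in Mon.

Sat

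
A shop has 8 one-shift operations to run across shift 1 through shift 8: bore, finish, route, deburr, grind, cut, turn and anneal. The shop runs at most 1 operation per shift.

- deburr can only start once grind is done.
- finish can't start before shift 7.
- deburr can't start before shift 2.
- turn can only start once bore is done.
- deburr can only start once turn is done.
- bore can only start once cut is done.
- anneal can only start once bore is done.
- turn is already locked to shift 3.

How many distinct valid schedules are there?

24

Splitting on finish: it can be shift 7 (12), shift 8 (12). Listing each branch's schedules as (bore, route, deburr, grind, cut, turn, anneal) by shift number:
finish=shift 7: (2,4,6,5,1,3,8) (2,4,8,5,1,3,6) (2,4,8,6,1,3,5) (2,5,6,4,1,3,8) (2,5,8,4,1,3,6) (2,5,8,6,1,3,4) (2,6,5,4,1,3,8) (2,6,8,4,1,3,5) (2,6,8,5,1,3,4) (2,8,5,4,1,3,6) (2,8,6,4,1,3,5) (2,8,6,5,1,3,4) — 12.
finish=shift 8: (2,4,6,5,1,3,7) (2,4,7,5,1,3,6) (2,4,7,6,1,3,5) (2,5,6,4,1,3,7) (2,5,7,4,1,3,6) (2,5,7,6,1,3,4) (2,6,5,4,1,3,7) (2,6,7,4,1,3,5) (2,6,7,5,1,3,4) (2,7,5,4,1,3,6) (2,7,6,4,1,3,5) (2,7,6,5,1,3,4) — 12.
Summing: 12 + 12 = 24.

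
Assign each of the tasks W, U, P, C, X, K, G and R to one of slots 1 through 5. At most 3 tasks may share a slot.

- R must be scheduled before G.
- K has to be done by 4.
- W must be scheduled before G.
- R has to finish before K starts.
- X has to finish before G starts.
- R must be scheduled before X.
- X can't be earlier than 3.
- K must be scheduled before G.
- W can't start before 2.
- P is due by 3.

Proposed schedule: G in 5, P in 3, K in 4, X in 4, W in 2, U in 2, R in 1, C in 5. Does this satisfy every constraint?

K has to be done by 4 — holds.
At most 3 tasks may share a slot — holds.
W can't start before 2 — holds.
K must be scheduled before G — holds.
R must be scheduled before G — holds.
R must be scheduled before X — holds.
X can't be earlier than 3 — holds.
X has to finish before G starts — holds.
P is due by 3 — holds.
R has to finish before K starts — holds.
W must be scheduled before G — holds.

Yes, all constraints hold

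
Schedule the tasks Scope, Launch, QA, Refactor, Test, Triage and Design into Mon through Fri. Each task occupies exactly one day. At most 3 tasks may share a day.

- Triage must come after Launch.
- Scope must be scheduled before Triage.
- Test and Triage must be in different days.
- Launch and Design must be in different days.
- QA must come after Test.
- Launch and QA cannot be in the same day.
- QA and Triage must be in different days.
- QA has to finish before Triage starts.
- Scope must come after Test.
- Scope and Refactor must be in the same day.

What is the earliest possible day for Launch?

Downstream work caps Launch at Thu.
Launch at Mon is achievable: Refactor -> Tue, QA -> Tue, Test -> Mon, Triage -> Wed, Design -> Wed, Scope -> Tue, Launch -> Mon.

Mon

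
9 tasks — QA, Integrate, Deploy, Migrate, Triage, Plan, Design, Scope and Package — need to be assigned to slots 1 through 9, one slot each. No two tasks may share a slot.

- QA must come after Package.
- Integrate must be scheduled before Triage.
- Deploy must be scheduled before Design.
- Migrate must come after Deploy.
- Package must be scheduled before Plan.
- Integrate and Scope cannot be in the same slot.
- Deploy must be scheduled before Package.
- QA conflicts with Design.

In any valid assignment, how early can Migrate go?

2

Precedence pushes Migrate to at least 2.
Migrate at 2 is achievable: Triage in 6; Package in 3; Deploy in 1; QA in 4; Integrate in 5; Design in 8; Scope in 9; Plan in 7; Migrate in 2.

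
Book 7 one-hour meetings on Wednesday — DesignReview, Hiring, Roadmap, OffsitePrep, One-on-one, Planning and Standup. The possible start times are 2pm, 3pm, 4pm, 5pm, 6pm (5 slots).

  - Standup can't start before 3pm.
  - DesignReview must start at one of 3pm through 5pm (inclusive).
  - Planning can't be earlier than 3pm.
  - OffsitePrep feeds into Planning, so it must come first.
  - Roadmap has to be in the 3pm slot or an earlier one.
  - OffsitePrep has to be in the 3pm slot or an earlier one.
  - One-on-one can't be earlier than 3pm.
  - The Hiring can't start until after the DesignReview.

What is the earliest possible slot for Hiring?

Precedence pushes Hiring to at least 4pm.
Hiring at 4pm is achievable: Roadmap -> 2pm; Hiring -> 4pm; One-on-one -> 3pm; OffsitePrep -> 2pm; Planning -> 3pm; Standup -> 3pm; DesignReview -> 3pm.

4pm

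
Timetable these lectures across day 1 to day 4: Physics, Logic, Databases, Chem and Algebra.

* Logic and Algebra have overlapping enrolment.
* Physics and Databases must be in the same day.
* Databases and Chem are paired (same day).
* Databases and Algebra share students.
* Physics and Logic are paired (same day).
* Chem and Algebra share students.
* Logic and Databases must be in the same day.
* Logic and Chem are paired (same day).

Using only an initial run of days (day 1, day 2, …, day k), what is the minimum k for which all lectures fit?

2

Could 1 day be enough, i.e. nothing placed later than day 1? No: Algebra can't share with Databases (day 1) → nothing is left.
So 1 day is not enough.
2 works (last occupied day: day 2): for example Chem=day 1; Algebra=day 2; Logic=day 1; Databases=day 1; Physics=day 1.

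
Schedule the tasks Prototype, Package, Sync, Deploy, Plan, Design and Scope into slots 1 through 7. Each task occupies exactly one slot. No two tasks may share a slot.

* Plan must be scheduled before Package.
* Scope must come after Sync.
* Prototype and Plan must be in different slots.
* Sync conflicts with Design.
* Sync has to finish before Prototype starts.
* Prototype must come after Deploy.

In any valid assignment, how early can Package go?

Precedence pushes Package to at least 2.
Package at 2 is achievable: Sync in 3, Design in 7, Scope in 6, Plan in 1, Package in 2, Deploy in 4, Prototype in 5.

2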